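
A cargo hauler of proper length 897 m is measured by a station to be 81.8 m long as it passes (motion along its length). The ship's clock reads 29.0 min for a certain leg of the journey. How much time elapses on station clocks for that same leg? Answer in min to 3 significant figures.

Δt ≈ 318 min

Length contraction ⇒ γ = L₀/L = 897/81.8 = 10.966
Time dilation: Δt = γτ₀ = 10.966 × 29.0 min = 318 min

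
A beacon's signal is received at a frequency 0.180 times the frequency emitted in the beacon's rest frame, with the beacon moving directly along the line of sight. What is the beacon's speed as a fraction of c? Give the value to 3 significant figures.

f_obs/f_src = √((1−β)/(1+β)) = 0.180  ⇒  (1−β)/(1+β) = 0.032400
β = |1 − D²|/(1 + D²) = |1 − 0.032400|/(1 + 0.032400) = 0.937

β ≈ 0.937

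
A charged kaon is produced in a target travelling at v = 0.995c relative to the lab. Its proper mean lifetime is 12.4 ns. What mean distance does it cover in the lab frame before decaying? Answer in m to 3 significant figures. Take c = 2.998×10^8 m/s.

d ≈ 37.0 m

γ = 1/√(1 − 0.995²) = 10.013
Dilated lifetime: Δt = γτ₀ = 10.013 × 12.4 ns = 124.16 ns
d = vΔt = 0.995c × 124.16 ns = 2.9830×10^8 m/s × 1.2416×10^-7 s = 37.0 m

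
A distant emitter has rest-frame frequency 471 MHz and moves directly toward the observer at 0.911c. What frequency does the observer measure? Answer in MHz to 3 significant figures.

f_obs ≈ 2180 MHz

Relativistic Doppler: f_obs = f_src √((1+β)/(1−β))
= 471 × √(1.9110/0.089000) = 471 × 4.6338 = 2180 MHz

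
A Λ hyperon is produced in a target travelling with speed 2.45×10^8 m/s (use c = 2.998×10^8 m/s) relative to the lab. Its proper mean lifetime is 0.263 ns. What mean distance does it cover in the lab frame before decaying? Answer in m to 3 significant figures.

d ≈ 0.112 m

β = v/c = 2.45×10^8 / 2.998×10^8 = 0.81721
γ = 1/√(1 − 0.81721²) = 1.7351
Dilated lifetime: Δt = γτ₀ = 1.7351 × 0.263 ns = 0.45633 ns
d = vΔt = 0.81721c × 0.45633 ns = 2.4500×10^8 m/s × 4.5633×10^-10 s = 0.112 m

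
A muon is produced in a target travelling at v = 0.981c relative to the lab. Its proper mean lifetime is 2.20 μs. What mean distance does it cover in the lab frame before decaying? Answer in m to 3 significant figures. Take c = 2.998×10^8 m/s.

γ = 1/√(1 − 0.981²) = 5.1544
Dilated lifetime: Δt = γτ₀ = 5.1544 × 2.20 μs = 11.340 μs
d = vΔt = 0.981c × 11.340 μs = 2.9410×10^8 m/s × 1.1340×10^-5 s = 3340 m

d ≈ 3340 m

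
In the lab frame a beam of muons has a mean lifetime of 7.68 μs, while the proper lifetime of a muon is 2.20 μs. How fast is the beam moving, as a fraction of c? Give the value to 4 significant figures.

β ≈ 0.9581

γ = Δt/τ₀ = 7.68/2.20 = 3.49091
β = √(1 − 1/γ²) = √(1 − 1/3.49091²) = 0.9581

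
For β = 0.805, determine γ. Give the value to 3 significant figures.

γ ≈ 1.69

γ = 1/√(1 − β²) = 1/√(1 − 0.805²) = 1/√(0.35197) = 1.69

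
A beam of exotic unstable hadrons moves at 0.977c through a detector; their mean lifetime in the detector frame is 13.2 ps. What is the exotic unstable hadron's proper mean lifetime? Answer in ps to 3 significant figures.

γ = 1/√(1 − 0.977²) = 4.6896
Proper time: τ₀ = Δt/γ = 13.2/4.6896 = 2.81 ps

τ₀ ≈ 2.81 ps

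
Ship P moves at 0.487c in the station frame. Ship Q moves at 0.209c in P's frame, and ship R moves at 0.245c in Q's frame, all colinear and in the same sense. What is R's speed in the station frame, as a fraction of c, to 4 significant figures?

u ≈ 0.7592c

Compose boost 2: (0.209 + 0.487)/(1 + 0.209×0.487) = 0.6960/1.10178 = 0.631703
Compose boost 3: (0.245 + 0.631703)/(1 + 0.245×0.631703) = 0.876703/1.15477 = 0.7592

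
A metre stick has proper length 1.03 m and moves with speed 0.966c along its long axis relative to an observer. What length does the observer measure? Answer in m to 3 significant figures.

L ≈ 0.266 m

γ = 1/√(1 − 0.966²) = 3.8678
Length contraction: L = L₀/γ = 1.03/3.8678 = 0.266 m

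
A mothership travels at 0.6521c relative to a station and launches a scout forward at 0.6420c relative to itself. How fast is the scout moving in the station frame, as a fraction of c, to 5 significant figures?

u ≈ 0.91221c

Compose boost 2: (0.6420 + 0.6521)/(1 + 0.6420×0.6521) = 1.2941/1.418648 = 0.91221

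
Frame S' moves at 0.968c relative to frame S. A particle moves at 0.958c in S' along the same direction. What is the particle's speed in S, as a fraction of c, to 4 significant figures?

u ≈ 0.9993c

Relativistic velocity addition: u = (u' + v)/(1 + u'v/c²)
= (0.958 + 0.968)/(1 + 0.958×0.968) = 1.926/1.92734 = 0.9993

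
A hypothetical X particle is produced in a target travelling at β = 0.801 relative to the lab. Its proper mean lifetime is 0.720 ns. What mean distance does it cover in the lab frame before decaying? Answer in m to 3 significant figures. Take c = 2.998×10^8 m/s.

γ = 1/√(1 − 0.801²) = 1.6704
Dilated lifetime: Δt = γτ₀ = 1.6704 × 0.720 ns = 1.2027 ns
d = vΔt = 0.801c × 1.2027 ns = 2.4014×10^8 m/s × 1.2027×10^-9 s = 0.289 m

d ≈ 0.289 m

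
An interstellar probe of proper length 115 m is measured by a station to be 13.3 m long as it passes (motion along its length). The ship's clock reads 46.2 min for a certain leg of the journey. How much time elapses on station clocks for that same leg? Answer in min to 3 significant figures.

Δt ≈ 399 min

Length contraction ⇒ γ = L₀/L = 115/13.3 = 8.6466
Time dilation: Δt = γτ₀ = 8.6466 × 46.2 min = 399 min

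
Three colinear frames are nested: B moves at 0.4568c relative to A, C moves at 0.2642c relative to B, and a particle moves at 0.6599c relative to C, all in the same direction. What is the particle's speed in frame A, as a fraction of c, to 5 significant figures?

Compose boost 2: (0.2642 + 0.4568)/(1 + 0.2642×0.4568) = 0.72100/1.120687 = 0.6433556
Compose boost 3: (0.6599 + 0.6433556)/(1 + 0.6599×0.6433556) = 1.303256/1.424550 = 0.91485

u ≈ 0.91485c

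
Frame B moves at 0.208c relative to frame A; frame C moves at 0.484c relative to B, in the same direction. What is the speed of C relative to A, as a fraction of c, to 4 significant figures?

u ≈ 0.6287c

Compose boost 2: (0.484 + 0.208)/(1 + 0.484×0.208) = 0.6920/1.10067 = 0.6287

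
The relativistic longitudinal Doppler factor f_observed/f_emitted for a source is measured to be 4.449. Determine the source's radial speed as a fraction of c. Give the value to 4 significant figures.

β ≈ 0.9038

f_obs/f_src = √((1+β)/(1−β)) = 4.449  ⇒  (1+β)/(1−β) = 19.7936
β = |1 − D²|/(1 + D²) = |1 − 19.7936|/(1 + 19.7936) = 0.9038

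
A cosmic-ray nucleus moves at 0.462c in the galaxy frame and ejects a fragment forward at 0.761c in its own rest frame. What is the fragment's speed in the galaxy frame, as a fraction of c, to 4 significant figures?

Compose boost 2: (0.761 + 0.462)/(1 + 0.761×0.462) = 1.223/1.35158 = 0.9049

u ≈ 0.9049c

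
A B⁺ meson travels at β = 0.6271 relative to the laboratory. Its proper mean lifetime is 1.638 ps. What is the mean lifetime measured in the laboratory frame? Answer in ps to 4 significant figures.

γ = 1/√(1 − 0.6271²) = 1.28380
Time dilation: Δt = γτ₀ = 1.28380 × 1.638 ps = 2.103 ps

Δt ≈ 2.103 ps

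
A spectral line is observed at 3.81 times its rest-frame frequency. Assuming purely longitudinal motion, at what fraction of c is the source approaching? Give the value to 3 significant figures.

f_obs/f_src = √((1+β)/(1−β)) = 3.81  ⇒  (1+β)/(1−β) = 14.516
β = |1 − D²|/(1 + D²) = |1 − 14.516|/(1 + 14.516) = 0.871

β ≈ 0.871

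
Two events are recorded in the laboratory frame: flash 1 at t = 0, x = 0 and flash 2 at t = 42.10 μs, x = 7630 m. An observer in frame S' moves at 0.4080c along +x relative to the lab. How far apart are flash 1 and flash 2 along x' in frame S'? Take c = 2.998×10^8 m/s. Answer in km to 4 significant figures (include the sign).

γ = 1/√(1 − 0.4080²) = 1.09531
Δx' = γ(Δx − vΔt) = 1.09531 × (7630 m − 0.4080×(2.998×10^8 m/s)×42.10×10^-6 s)
= 1.09531 × (2480.40 m) = 2.717 km

Δx' ≈ 2.717 km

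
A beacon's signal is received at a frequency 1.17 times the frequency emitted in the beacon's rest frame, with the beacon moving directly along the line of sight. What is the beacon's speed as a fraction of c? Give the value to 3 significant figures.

β ≈ 0.156

f_obs/f_src = √((1+β)/(1−β)) = 1.17  ⇒  (1+β)/(1−β) = 1.3689
β = |1 − D²|/(1 + D²) = |1 − 1.3689|/(1 + 1.3689) = 0.156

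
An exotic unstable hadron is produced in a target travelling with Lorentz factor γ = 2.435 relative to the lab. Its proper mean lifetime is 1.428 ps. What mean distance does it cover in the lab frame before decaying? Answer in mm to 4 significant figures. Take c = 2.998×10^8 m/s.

d ≈ 0.9505 mm

β = √(1 − 1/γ²) = √(1 − 1/2.435²) = 0.911781
Dilated lifetime: Δt = γτ₀ = 2.435 × 1.428 ps = 3.47718 ps
d = vΔt = 0.911781c × 3.47718 ps = 2.73352×10^8 m/s × 3.47718×10^-12 s = 0.9505 mm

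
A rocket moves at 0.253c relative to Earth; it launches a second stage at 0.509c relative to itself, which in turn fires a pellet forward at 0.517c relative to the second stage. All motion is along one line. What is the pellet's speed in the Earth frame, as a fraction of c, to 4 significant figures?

u ≈ 0.8837c

Compose boost 2: (0.509 + 0.253)/(1 + 0.509×0.253) = 0.7620/1.12878 = 0.675067
Compose boost 3: (0.517 + 0.675067)/(1 + 0.517×0.675067) = 1.19207/1.34901 = 0.8837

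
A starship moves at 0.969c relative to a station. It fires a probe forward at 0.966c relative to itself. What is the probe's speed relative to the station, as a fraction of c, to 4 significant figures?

Relativistic velocity addition: u = (u' + v)/(1 + u'v/c²)
= (0.966 + 0.969)/(1 + 0.966×0.969) = 1.935/1.93605 = 0.9995

u ≈ 0.9995c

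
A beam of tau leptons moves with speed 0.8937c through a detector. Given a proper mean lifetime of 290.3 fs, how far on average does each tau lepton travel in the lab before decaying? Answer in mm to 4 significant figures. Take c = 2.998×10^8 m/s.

d ≈ 0.1734 mm

γ = 1/√(1 − 0.8937²) = 2.22883
Dilated lifetime: Δt = γτ₀ = 2.22883 × 290.3 fs = 647.031 fs
d = vΔt = 0.8937c × 647.031 fs = 2.67931×10^8 m/s × 6.47031×10^-13 s = 0.1734 mm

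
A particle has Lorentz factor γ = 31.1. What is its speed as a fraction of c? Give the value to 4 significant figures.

β = √(1 − 1/γ²) = √(1 − 1/31.1²) = √(0.998966) = 0.9995

β ≈ 0.9995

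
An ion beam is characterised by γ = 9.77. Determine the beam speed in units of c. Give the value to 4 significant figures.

β = √(1 − 1/γ²) = √(1 − 1/9.77²) = √(0.989524) = 0.9947

β ≈ 0.9947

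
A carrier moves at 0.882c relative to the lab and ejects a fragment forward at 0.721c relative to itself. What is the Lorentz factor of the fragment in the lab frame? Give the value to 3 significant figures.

u_lab = (0.721 + 0.882)/(1 + 0.721×0.882) = 1.603/1.63592 = 0.979876
γ = 1/√(1 − 0.979876²) = 5.01

γ ≈ 5.01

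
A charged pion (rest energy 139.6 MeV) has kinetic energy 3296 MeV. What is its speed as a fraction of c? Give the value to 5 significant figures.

γ = 1 + K/(m₀c²) = 1 + 3296/139.6 = 24.61032
β = √(1 − 1/γ²) = 0.99917

β ≈ 0.99917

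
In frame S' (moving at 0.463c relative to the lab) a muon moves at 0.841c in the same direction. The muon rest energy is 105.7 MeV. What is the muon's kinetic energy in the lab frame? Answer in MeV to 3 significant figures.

u_lab = (0.841 + 0.463)/(1 + 0.841×0.463) = 0.938546
γ = 1/√(1 − 0.938546²) = 2.8973
K = (γ − 1)m₀c² = (2.8973 − 1) × 105.7 = 1.8973 × 105.7 = 201 MeV

K ≈ 201 MeV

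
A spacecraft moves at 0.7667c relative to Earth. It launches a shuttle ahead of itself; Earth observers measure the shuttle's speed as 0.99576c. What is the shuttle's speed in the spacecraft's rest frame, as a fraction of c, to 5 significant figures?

Inverse velocity addition: u' = (u − v)/(1 − uv/c²)
= (0.99576 − 0.7667)/(1 − 0.99576×0.7667) = 0.22906/0.2365508 = 0.96833

u' ≈ 0.96833c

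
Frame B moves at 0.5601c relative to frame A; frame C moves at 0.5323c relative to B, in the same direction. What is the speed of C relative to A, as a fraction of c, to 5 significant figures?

u ≈ 0.84151c

Compose boost 2: (0.5323 + 0.5601)/(1 + 0.5323×0.5601) = 1.0924/1.298141 = 0.84151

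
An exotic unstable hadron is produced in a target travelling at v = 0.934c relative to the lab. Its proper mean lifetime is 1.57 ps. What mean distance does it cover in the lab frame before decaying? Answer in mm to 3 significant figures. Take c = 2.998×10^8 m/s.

γ = 1/√(1 − 0.934²) = 2.7990
Dilated lifetime: Δt = γτ₀ = 2.7990 × 1.57 ps = 4.3944 ps
d = vΔt = 0.934c × 4.3944 ps = 2.8001×10^8 m/s × 4.3944×10^-12 s = 1.23 mm

d ≈ 1.23 mm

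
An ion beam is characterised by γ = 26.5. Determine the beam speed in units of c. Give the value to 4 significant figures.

β ≈ 0.9993

β = √(1 − 1/γ²) = √(1 − 1/26.5²) = √(0.998576) = 0.9993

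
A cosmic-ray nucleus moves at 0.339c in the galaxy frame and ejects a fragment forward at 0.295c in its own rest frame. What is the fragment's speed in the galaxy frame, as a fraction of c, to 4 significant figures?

Compose boost 2: (0.295 + 0.339)/(1 + 0.295×0.339) = 0.6340/1.10000 = 0.5764

u ≈ 0.5764c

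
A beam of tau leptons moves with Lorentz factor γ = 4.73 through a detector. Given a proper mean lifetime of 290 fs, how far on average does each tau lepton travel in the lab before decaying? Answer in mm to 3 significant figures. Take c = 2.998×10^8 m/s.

β = √(1 − 1/γ²) = √(1 − 1/4.73²) = 0.97740
Dilated lifetime: Δt = γτ₀ = 4.73 × 290 fs = 1371.7 fs
d = vΔt = 0.97740c × 1371.7 fs = 2.9302×10^8 m/s × 1.3717×10^-12 s = 0.402 mm

d ≈ 0.402 mm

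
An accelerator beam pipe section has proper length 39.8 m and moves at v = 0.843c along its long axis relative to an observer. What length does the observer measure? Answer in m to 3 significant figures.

L ≈ 21.4 m

γ = 1/√(1 − 0.843²) = 1.8590
Length contraction: L = L₀/γ = 39.8/1.8590 = 21.4 m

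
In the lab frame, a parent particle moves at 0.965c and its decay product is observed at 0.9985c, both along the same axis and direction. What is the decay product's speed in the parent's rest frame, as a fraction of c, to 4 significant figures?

Inverse velocity addition: u' = (u − v)/(1 − uv/c²)
= (0.9985 − 0.965)/(1 − 0.9985×0.965) = 0.03350/0.0364475 = 0.9191

u' ≈ 0.9191c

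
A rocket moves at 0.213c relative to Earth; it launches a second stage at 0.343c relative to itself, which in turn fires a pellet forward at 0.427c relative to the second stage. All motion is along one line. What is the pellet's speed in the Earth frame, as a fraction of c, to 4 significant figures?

u ≈ 0.7739c

Compose boost 2: (0.343 + 0.213)/(1 + 0.343×0.213) = 0.5560/1.07306 = 0.518145
Compose boost 3: (0.427 + 0.518145)/(1 + 0.427×0.518145) = 0.945145/1.22125 = 0.7739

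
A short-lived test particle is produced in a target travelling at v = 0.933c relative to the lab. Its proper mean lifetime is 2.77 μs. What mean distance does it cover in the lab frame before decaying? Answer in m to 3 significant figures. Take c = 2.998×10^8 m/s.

γ = 1/√(1 − 0.933²) = 2.7787
Dilated lifetime: Δt = γτ₀ = 2.7787 × 2.77 μs = 7.6971 μs
d = vΔt = 0.933c × 7.6971 μs = 2.7971×10^8 m/s × 7.6971×10^-6 s = 2150 m

d ≈ 2150 m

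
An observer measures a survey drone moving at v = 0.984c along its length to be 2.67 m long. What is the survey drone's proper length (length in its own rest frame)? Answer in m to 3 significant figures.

γ = 1/√(1 − 0.984²) = 5.6127
L₀ = γL = 5.6127 × 2.67 = 15.0 m

L₀ ≈ 15.0 m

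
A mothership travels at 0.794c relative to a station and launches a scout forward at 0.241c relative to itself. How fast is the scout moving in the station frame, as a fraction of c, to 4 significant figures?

u ≈ 0.8688c

Compose boost 2: (0.241 + 0.794)/(1 + 0.241×0.794) = 1.035/1.19135 = 0.8688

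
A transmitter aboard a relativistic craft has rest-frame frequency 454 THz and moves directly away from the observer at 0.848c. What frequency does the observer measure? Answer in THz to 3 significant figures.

Relativistic Doppler: f_obs = f_src √((1−β)/(1+β))
= 454 × √(0.15200/1.8480) = 454 × 0.28679 = 130 THz

f_obs ≈ 130 THz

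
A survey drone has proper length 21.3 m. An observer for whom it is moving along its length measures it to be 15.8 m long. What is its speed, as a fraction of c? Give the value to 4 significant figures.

γ = L₀/L = 21.3/15.8 = 1.34810
β = √(1 − 1/γ²) = 0.6706

β ≈ 0.6706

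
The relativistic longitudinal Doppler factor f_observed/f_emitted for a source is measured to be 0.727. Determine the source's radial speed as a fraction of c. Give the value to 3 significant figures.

f_obs/f_src = √((1−β)/(1+β)) = 0.727  ⇒  (1−β)/(1+β) = 0.52853
β = |1 − D²|/(1 + D²) = |1 − 0.52853|/(1 + 0.52853) = 0.308

β ≈ 0.308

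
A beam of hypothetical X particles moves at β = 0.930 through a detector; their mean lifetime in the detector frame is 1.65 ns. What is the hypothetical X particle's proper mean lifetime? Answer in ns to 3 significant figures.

τ₀ ≈ 0.606 ns

γ = 1/√(1 − 0.930²) = 2.7206
Proper time: τ₀ = Δt/γ = 1.65/2.7206 = 0.606 ns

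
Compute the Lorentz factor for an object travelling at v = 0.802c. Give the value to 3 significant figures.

γ = 1/√(1 − β²) = 1/√(1 − 0.802²) = 1/√(0.35680) = 1.67

γ ≈ 1.67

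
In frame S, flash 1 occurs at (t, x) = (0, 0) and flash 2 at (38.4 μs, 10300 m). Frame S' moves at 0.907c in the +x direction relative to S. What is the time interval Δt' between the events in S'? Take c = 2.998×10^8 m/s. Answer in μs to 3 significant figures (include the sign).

Δt' ≈ 17.2 μs

γ = 1/√(1 − 0.907²) = 2.3746
Δt' = γ(Δt − vΔx/c²) = 2.3746 × (38.4 μs − 0.907×10300 m / (2.998×10^8 m/s))
= 2.3746 × (7.2389 μs) = 17.2 μs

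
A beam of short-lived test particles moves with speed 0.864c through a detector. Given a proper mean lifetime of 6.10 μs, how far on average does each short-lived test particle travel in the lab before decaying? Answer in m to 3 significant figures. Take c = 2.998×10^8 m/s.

γ = 1/√(1 − 0.864²) = 1.9861
Dilated lifetime: Δt = γτ₀ = 1.9861 × 6.10 μs = 12.115 μs
d = vΔt = 0.864c × 12.115 μs = 2.5903×10^8 m/s × 1.2115×10^-5 s = 3140 m

d ≈ 3140 m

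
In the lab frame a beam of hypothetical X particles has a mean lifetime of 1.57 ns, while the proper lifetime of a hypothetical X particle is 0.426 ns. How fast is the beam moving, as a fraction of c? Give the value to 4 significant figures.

γ = Δt/τ₀ = 1.57/0.426 = 3.68545
β = √(1 − 1/γ²) = √(1 − 1/3.68545²) = 0.9625

β ≈ 0.9625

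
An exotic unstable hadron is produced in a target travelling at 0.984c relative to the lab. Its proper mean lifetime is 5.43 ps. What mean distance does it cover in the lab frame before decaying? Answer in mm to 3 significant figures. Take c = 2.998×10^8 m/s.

γ = 1/√(1 − 0.984²) = 5.6127
Dilated lifetime: Δt = γτ₀ = 5.6127 × 5.43 ps = 30.477 ps
d = vΔt = 0.984c × 30.477 ps = 2.9500×10^8 m/s × 3.0477×10^-11 s = 8.99 mm

d ≈ 8.99 mm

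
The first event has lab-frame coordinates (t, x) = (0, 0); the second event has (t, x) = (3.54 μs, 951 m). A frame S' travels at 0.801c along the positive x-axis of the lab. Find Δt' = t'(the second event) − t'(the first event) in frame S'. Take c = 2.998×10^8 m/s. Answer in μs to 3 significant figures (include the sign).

γ = 1/√(1 − 0.801²) = 1.6704
Δt' = γ(Δt − vΔx/c²) = 1.6704 × (3.54 μs − 0.801×951 m / (2.998×10^8 m/s))
= 1.6704 × (0.99914 μs) = 1.67 μs

Δt' ≈ 1.67 μs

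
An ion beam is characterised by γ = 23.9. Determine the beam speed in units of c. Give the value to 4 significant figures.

β ≈ 0.9991

β = √(1 − 1/γ²) = √(1 − 1/23.9²) = √(0.998249) = 0.9991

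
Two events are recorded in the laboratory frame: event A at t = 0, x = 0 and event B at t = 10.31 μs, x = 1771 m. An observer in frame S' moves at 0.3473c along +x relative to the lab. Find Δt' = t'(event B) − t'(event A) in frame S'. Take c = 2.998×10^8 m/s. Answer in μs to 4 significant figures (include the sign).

Δt' ≈ 8.807 μs

γ = 1/√(1 − 0.3473²) = 1.06638
Δt' = γ(Δt − vΔx/c²) = 1.06638 × (10.31 μs − 0.3473×1771 m / (2.998×10^8 m/s))
= 1.06638 × (8.25840 μs) = 8.807 μs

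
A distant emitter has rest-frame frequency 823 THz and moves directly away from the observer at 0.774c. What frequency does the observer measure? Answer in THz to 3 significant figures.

f_obs ≈ 294 THz

Relativistic Doppler: f_obs = f_src √((1−β)/(1+β))
= 823 × √(0.22600/1.7740) = 823 × 0.35693 = 294 THz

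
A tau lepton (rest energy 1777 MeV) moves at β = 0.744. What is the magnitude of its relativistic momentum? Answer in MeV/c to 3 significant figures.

γ = 1/√(1 − 0.744²) = 1.4966
p = γβm₀c = 1.4966 × 0.744 × 1777 MeV/c = 1980 MeV/c

p ≈ 1980 MeV/c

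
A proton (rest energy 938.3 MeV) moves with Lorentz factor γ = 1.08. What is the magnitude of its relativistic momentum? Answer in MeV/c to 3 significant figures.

β = √(1 − 1/γ²) = √(1 − 1/1.08²) = 0.37771
p = γβm₀c = 1.08 × 0.37771 × 938.3 MeV/c = 383 MeV/c

p ≈ 383 MeV/c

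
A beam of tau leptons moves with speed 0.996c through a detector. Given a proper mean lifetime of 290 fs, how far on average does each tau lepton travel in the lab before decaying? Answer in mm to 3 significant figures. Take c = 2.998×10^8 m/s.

d ≈ 0.969 mm

γ = 1/√(1 − 0.996²) = 11.192
Dilated lifetime: Δt = γτ₀ = 11.192 × 290 fs = 3245.5 fs
d = vΔt = 0.996c × 3245.5 fs = 2.9860×10^8 m/s × 3.2455×10^-12 s = 0.969 mm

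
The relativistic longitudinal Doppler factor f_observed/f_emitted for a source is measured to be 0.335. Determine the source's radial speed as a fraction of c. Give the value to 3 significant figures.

f_obs/f_src = √((1−β)/(1+β)) = 0.335  ⇒  (1−β)/(1+β) = 0.11223
β = |1 − D²|/(1 + D²) = |1 − 0.11223|/(1 + 0.11223) = 0.798

β ≈ 0.798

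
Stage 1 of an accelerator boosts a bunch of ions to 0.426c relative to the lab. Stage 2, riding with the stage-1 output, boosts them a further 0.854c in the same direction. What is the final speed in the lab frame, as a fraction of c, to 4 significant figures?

u ≈ 0.9386c

Compose boost 2: (0.854 + 0.426)/(1 + 0.854×0.426) = 1.280/1.36380 = 0.9386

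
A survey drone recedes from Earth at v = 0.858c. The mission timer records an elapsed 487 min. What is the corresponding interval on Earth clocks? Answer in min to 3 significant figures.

Δt ≈ 948 min

γ = 1/√(1 − 0.858²) = 1.9469
Time dilation: Δt = γτ₀ = 1.9469 × 487 min = 948 min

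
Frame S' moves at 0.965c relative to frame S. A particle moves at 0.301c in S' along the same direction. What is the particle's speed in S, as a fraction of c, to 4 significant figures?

Relativistic velocity addition: u = (u' + v)/(1 + u'v/c²)
= (0.301 + 0.965)/(1 + 0.301×0.965) = 1.266/1.29046 = 0.9810

u ≈ 0.9810c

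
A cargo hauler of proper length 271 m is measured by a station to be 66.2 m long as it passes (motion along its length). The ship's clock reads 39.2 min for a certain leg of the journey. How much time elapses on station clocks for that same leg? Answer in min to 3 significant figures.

Length contraction ⇒ γ = L₀/L = 271/66.2 = 4.0937
Time dilation: Δt = γτ₀ = 4.0937 × 39.2 min = 160 min

Δt ≈ 160 min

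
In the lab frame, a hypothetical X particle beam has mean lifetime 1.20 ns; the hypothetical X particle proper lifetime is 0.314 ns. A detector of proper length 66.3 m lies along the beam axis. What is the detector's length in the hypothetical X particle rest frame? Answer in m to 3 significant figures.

L ≈ 17.3 m

Time dilation ⇒ γ = Δt/τ₀ = 1.20/0.314 = 3.8217
Length contraction: L = L₀/γ = 66.3/3.8217 = 17.3 m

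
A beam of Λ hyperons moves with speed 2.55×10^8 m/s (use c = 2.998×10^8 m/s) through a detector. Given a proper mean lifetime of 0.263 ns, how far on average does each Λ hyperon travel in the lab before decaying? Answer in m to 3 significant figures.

β = v/c = 2.55×10^8 / 2.998×10^8 = 0.85057
γ = 1/√(1 − 0.85057²) = 1.9016
Dilated lifetime: Δt = γτ₀ = 1.9016 × 0.263 ns = 0.50013 ns
d = vΔt = 0.85057c × 0.50013 ns = 2.5500×10^8 m/s × 5.0013×10^-10 s = 0.128 m

d ≈ 0.128 m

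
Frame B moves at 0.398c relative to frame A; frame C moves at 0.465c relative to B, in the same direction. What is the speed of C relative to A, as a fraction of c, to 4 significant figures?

Compose boost 2: (0.465 + 0.398)/(1 + 0.465×0.398) = 0.8630/1.18507 = 0.7282

u ≈ 0.7282c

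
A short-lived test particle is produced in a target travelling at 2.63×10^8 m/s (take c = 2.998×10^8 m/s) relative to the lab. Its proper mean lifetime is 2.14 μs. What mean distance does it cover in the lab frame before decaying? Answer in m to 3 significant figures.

β = v/c = 2.63×10^8 / 2.998×10^8 = 0.87725
γ = 1/√(1 − 0.87725²) = 2.0832
Dilated lifetime: Δt = γτ₀ = 2.0832 × 2.14 μs = 4.4580 μs
d = vΔt = 0.87725c × 4.4580 μs = 2.6300×10^8 m/s × 4.4580×10^-6 s = 1170 m

d ≈ 1170 m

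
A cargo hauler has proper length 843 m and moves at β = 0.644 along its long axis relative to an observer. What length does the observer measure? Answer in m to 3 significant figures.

γ = 1/√(1 − 0.644²) = 1.3071
Length contraction: L = L₀/γ = 843/1.3071 = 645 m

L ≈ 645 m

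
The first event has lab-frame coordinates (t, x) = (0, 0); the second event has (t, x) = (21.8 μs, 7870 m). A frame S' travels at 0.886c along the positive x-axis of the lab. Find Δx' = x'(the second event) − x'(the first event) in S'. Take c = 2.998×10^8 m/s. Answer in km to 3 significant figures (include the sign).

γ = 1/√(1 − 0.886²) = 2.1566
Δx' = γ(Δx − vΔt) = 2.1566 × (7870 m − 0.886×(2.998×10^8 m/s)×21.8×10^-6 s)
= 2.1566 × (2079.4 m) = 4.48 km

Δx' ≈ 4.48 km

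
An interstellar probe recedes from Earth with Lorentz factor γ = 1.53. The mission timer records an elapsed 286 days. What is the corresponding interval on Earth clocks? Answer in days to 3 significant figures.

γ = 1.53 (given)
Time dilation: Δt = γτ₀ = 1.53 × 286 days = 438 days

Δt ≈ 438 days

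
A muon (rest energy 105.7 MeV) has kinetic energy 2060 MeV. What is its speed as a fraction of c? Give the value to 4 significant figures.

γ = 1 + K/(m₀c²) = 1 + 2060/105.7 = 20.4891
β = √(1 − 1/γ²) = 0.9988

β ≈ 0.9988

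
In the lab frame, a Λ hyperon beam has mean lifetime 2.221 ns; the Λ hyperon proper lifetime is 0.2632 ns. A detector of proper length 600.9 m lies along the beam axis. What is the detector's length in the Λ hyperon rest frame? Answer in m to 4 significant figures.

L ≈ 71.21 m

Time dilation ⇒ γ = Δt/τ₀ = 2.221/0.2632 = 8.43845
Length contraction: L = L₀/γ = 600.9/8.43845 = 71.21 m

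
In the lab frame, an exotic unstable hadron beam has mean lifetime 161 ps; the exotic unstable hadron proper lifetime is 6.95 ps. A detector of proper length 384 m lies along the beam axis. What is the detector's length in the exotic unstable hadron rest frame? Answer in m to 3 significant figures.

L ≈ 16.6 m

Time dilation ⇒ γ = Δt/τ₀ = 161/6.95 = 23.165
Length contraction: L = L₀/γ = 384/23.165 = 16.6 m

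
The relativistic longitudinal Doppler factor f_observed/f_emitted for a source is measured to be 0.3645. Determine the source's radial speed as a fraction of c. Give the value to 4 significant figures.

β ≈ 0.7654

f_obs/f_src = √((1−β)/(1+β)) = 0.3645  ⇒  (1−β)/(1+β) = 0.132860
β = |1 − D²|/(1 + D²) = |1 − 0.132860|/(1 + 0.132860) = 0.7654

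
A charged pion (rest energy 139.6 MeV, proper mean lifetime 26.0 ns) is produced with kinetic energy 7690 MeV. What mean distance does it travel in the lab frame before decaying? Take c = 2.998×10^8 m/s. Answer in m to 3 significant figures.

d ≈ 437 m

γ = 1 + K/(m₀c²) = 1 + 7690/139.6 = 56.086
β = √(1 − 1/γ²) = 0.99984
Dilated lifetime: γτ₀ = 56.086 × 26.0 ns = 1458.2 ns
d = βc·γτ₀ = 0.99984 × (2.998×10^8 m/s) × 1.4582×10^-6 s = 437 m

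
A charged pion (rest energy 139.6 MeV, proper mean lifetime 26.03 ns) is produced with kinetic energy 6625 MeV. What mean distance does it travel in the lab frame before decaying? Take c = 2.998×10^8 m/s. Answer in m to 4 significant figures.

γ = 1 + K/(m₀c²) = 1 + 6625/139.6 = 48.4570
β = √(1 − 1/γ²) = 0.999787
Dilated lifetime: γτ₀ = 48.4570 × 26.03 ns = 1261.34 ns
d = βc·γτ₀ = 0.999787 × (2.998×10^8 m/s) × 1.26134×10^-6 s = 378.1 m

d ≈ 378.1 m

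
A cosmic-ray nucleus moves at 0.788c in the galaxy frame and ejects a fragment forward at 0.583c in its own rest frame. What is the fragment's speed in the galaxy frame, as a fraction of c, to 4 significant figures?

Compose boost 2: (0.583 + 0.788)/(1 + 0.583×0.788) = 1.371/1.45940 = 0.9394

u ≈ 0.9394c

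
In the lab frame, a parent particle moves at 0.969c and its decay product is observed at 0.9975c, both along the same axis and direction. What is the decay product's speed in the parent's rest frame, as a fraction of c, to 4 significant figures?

Inverse velocity addition: u' = (u − v)/(1 − uv/c²)
= (0.9975 − 0.969)/(1 − 0.9975×0.969) = 0.02850/0.0334225 = 0.8527

u' ≈ 0.8527c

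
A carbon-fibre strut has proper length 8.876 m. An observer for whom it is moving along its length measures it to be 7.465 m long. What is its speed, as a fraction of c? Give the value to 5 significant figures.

β ≈ 0.54099

γ = L₀/L = 8.876/7.465 = 1.189015
β = √(1 − 1/γ²) = 0.54099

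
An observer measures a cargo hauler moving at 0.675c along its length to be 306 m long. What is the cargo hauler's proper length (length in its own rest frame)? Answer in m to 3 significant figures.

γ = 1/√(1 − 0.675²) = 1.3553
L₀ = γL = 1.3553 × 306 = 415 m

L₀ ≈ 415 m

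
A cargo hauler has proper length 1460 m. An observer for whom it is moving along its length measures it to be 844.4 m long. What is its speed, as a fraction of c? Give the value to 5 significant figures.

β ≈ 0.81578

γ = L₀/L = 1460/844.4 = 1.729038
β = √(1 − 1/γ²) = 0.81578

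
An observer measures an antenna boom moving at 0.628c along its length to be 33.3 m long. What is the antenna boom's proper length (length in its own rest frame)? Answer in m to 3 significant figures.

γ = 1/√(1 − 0.628²) = 1.2850
L₀ = γL = 1.2850 × 33.3 = 42.8 m

L₀ ≈ 42.8 m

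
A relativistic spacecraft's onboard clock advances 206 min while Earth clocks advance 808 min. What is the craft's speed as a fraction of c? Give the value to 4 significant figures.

β ≈ 0.9670

γ = Δt/τ₀ = 808/206 = 3.92233
β = √(1 − 1/γ²) = √(1 − 1/3.92233²) = 0.9670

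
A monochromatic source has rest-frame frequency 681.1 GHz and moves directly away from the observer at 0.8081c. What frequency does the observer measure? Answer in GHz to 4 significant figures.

f_obs ≈ 221.9 GHz

Relativistic Doppler: f_obs = f_src √((1−β)/(1+β))
= 681.1 × √(0.191900/1.80810) = 681.1 × 0.325781 = 221.9 GHz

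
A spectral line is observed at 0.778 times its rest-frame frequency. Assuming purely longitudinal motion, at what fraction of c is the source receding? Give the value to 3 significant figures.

β ≈ 0.246

f_obs/f_src = √((1−β)/(1+β)) = 0.778  ⇒  (1−β)/(1+β) = 0.60528
β = |1 − D²|/(1 + D²) = |1 − 0.60528|/(1 + 0.60528) = 0.246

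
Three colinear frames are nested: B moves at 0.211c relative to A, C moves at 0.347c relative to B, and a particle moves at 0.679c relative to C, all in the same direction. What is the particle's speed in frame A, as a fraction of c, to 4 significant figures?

u ≈ 0.8861c

Compose boost 2: (0.347 + 0.211)/(1 + 0.347×0.211) = 0.5580/1.07322 = 0.519932
Compose boost 3: (0.679 + 0.519932)/(1 + 0.679×0.519932) = 1.19893/1.35303 = 0.8861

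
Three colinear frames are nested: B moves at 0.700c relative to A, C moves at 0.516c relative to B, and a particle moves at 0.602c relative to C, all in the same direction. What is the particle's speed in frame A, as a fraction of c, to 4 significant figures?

Compose boost 2: (0.516 + 0.700)/(1 + 0.516×0.700) = 1.216/1.36120 = 0.893329
Compose boost 3: (0.602 + 0.893329)/(1 + 0.602×0.893329) = 1.49533/1.53778 = 0.9724

u ≈ 0.9724c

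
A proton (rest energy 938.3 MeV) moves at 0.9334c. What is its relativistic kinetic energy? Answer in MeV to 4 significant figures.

K ≈ 1677 MeV

γ = 1/√(1 − 0.9334²) = 2.78678
K = (γ − 1)m₀c² = (2.78678 − 1) × 938.3 MeV = 1.78678 × 938.3 MeV = 1677 MeV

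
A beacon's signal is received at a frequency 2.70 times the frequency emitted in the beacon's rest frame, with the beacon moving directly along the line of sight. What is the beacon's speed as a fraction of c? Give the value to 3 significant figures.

β ≈ 0.759

f_obs/f_src = √((1+β)/(1−β)) = 2.70  ⇒  (1+β)/(1−β) = 7.2900
β = |1 − D²|/(1 + D²) = |1 − 7.2900|/(1 + 7.2900) = 0.759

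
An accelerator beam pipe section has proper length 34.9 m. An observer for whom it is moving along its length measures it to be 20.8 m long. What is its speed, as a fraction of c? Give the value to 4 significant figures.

β ≈ 0.8030

γ = L₀/L = 34.9/20.8 = 1.67788
β = √(1 − 1/γ²) = 0.8030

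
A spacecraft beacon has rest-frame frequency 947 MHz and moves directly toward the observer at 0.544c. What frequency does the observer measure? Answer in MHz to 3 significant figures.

Relativistic Doppler: f_obs = f_src √((1+β)/(1−β))
= 947 × √(1.5440/0.45600) = 947 × 1.8401 = 1740 MHz

f_obs ≈ 1740 MHz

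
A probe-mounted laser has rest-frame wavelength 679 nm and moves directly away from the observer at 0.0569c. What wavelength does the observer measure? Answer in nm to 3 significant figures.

λ_obs ≈ 719 nm

Relativistic Doppler: λ_obs = λ_src √((1+β)/(1−β))
= 679 × √(1.0569/0.94310) = 679 × 1.0586 = 719 nm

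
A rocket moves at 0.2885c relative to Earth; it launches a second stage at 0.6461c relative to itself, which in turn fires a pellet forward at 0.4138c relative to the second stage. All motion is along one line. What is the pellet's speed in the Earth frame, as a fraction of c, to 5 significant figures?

Compose boost 2: (0.6461 + 0.2885)/(1 + 0.6461×0.2885) = 0.93460/1.186400 = 0.7877614
Compose boost 3: (0.4138 + 0.7877614)/(1 + 0.4138×0.7877614) = 1.201561/1.325976 = 0.90617

u ≈ 0.90617c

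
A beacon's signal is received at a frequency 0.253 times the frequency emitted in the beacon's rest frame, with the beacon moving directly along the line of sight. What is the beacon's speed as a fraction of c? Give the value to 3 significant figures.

f_obs/f_src = √((1−β)/(1+β)) = 0.253  ⇒  (1−β)/(1+β) = 0.064009
β = |1 − D²|/(1 + D²) = |1 − 0.064009|/(1 + 0.064009) = 0.880

β ≈ 0.880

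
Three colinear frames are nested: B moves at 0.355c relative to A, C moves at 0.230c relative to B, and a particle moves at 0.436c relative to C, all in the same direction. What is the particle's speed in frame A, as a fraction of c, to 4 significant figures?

Compose boost 2: (0.230 + 0.355)/(1 + 0.230×0.355) = 0.5850/1.08165 = 0.540840
Compose boost 3: (0.436 + 0.540840)/(1 + 0.436×0.540840) = 0.976840/1.23581 = 0.7904

u ≈ 0.7904c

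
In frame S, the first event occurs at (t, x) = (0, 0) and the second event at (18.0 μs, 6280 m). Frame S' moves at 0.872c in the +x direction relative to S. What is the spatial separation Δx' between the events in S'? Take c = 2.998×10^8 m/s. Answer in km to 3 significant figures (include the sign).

Δx' ≈ 3.22 km

γ = 1/√(1 − 0.872²) = 2.0429
Δx' = γ(Δx − vΔt) = 2.0429 × (6280 m − 0.872×(2.998×10^8 m/s)×18.0×10^-6 s)
= 2.0429 × (1574.3 m) = 3.22 km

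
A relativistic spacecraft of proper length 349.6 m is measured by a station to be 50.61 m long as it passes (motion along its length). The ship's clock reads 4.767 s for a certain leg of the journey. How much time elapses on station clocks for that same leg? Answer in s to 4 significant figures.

Δt ≈ 32.93 s

Length contraction ⇒ γ = L₀/L = 349.6/50.61 = 6.90773
Time dilation: Δt = γτ₀ = 6.90773 × 4.767 s = 32.93 s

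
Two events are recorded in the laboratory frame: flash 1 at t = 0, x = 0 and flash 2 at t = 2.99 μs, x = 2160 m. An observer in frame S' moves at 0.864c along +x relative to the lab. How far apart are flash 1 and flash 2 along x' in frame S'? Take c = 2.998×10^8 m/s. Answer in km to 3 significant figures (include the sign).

Δx' ≈ 2.75 km

γ = 1/√(1 − 0.864²) = 1.9861
Δx' = γ(Δx − vΔt) = 1.9861 × (2160 m − 0.864×(2.998×10^8 m/s)×2.99×10^-6 s)
= 1.9861 × (1385.5 m) = 2.75 km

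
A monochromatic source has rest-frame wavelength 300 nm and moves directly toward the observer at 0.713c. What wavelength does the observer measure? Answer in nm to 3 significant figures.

Relativistic Doppler: λ_obs = λ_src √((1−β)/(1+β))
= 300 × √(0.28700/1.7130) = 300 × 0.40932 = 123 nm

λ_obs ≈ 123 nm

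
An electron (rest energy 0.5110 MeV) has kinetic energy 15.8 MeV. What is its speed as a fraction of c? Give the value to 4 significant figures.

γ = 1 + K/(m₀c²) = 1 + 15.8/0.5110 = 31.9198
β = √(1 − 1/γ²) = 0.9995

β ≈ 0.9995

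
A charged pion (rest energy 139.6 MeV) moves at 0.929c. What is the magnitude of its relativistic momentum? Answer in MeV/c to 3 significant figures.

γ = 1/√(1 − 0.929²) = 2.7021
p = γβm₀c = 2.7021 × 0.929 × 139.6 MeV/c = 350 MeV/c

p ≈ 350 MeV/c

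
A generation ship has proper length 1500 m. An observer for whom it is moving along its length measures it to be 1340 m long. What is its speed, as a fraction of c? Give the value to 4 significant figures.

γ = L₀/L = 1500/1340 = 1.11940
β = √(1 − 1/γ²) = 0.4494

β ≈ 0.4494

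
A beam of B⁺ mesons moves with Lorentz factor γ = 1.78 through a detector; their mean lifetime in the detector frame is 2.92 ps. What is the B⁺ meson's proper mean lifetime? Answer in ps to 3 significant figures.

γ = 1.78 (given)
Proper time: τ₀ = Δt/γ = 2.92/1.78 = 1.64 ps

τ₀ ≈ 1.64 ps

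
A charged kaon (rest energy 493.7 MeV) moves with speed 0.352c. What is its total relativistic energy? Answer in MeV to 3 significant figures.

E ≈ 527 MeV

γ = 1/√(1 − 0.352²) = 1.0684
E = γm₀c² = 1.0684 × 493.7 MeV = 527 MeV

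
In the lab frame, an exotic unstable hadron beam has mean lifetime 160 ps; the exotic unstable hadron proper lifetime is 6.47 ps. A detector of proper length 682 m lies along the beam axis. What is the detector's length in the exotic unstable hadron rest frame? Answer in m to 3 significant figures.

Time dilation ⇒ γ = Δt/τ₀ = 160/6.47 = 24.730
Length contraction: L = L₀/γ = 682/24.730 = 27.6 m

L ≈ 27.6 m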